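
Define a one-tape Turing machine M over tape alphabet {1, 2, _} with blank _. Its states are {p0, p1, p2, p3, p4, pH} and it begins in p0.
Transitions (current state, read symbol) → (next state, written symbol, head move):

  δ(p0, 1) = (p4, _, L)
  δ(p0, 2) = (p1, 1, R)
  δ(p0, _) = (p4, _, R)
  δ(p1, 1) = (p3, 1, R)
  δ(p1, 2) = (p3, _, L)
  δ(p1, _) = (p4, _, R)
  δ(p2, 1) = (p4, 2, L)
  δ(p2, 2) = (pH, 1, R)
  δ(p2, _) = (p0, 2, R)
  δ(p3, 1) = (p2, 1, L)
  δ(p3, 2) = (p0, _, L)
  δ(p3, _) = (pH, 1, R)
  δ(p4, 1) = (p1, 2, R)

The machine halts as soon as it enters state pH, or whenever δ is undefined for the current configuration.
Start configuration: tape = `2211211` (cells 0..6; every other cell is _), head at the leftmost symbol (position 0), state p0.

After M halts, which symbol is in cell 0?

_

state=p0 head=0 tape=_[2]211211   (p0,2)→(p1,1,R)
state=p1 head=1 tape=_1[2]11211   (p1,2)→(p3,_,L)
state=p3 head=0 tape=_[1]_11211   (p3,1)→(p2,1,L)
state=p2 head=-1 tape=[_]1_11211   (p2,_)→(p0,2,R)
state=p0 head=0 tape=2[1]_11211   (p0,1)→(p4,_,L)
state=p4 head=-1 tape=[2]__11211
Cell 0 holds _ when M halts.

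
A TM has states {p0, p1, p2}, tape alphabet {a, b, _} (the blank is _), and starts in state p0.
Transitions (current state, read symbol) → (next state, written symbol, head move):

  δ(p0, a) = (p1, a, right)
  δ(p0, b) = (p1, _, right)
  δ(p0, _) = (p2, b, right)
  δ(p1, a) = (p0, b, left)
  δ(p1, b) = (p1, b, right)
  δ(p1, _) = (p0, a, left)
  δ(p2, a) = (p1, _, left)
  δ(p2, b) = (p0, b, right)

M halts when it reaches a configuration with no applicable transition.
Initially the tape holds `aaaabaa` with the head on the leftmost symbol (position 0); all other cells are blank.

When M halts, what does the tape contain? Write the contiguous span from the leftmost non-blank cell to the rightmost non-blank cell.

p0 | [a]aaabaa___   read a → write a, move right, go to p1
p1 | a[a]aabaa___   read a → write b, move left, go to p0
p0 | [a]baabaa___   read a → write a, move right, go to p1
p1 | a[b]aabaa___   read b → write b, move right, go to p1
p1 | ab[a]abaa___   read a → write b, move left, go to p0
p0 | a[b]babaa___   read b → write _, move right, go to p1
p1 | a_[b]abaa___   read b → write b, move right, go to p1
p1 | a_b[a]baa___   read a → write b, move left, go to p0
p0 | a_[b]bbaa___   read b → write _, move right, go to p1
p1 | a__[b]baa___   read b → write b, move right, go to p1
p1 | a__b[b]aa___   read b → write b, move right, go to p1
p1 | a__bb[a]a___   read a → write b, move left, go to p0
p0 | a__b[b]ba___   read b → write _, move right, go to p1
p1 | a__b_[b]a___   read b → write b, move right, go to p1
p1 | a__b_b[a]___   read a → write b, move left, go to p0
p0 | a__b_[b]b___   read b → write _, move right, go to p1
p1 | a__b__[b]___   read b → write b, move right, go to p1
p1 | a__b__b[_]__   read _ → write a, move left, go to p0
p0 | a__b__[b]a__   read b → write _, move right, go to p1
p1 | a__b___[a]__   read a → write b, move left, go to p0
p0 | a__b__[_]b__   read _ → write b, move right, go to p2
p2 | a__b__b[b]__   read b → write b, move right, go to p0
p0 | a__b__bb[_]_   read _ → write b, move right, go to p2
p2 | a__b__bbb[_]
The non-blank tape span at halt is a__b__bbb.

a__b__bbb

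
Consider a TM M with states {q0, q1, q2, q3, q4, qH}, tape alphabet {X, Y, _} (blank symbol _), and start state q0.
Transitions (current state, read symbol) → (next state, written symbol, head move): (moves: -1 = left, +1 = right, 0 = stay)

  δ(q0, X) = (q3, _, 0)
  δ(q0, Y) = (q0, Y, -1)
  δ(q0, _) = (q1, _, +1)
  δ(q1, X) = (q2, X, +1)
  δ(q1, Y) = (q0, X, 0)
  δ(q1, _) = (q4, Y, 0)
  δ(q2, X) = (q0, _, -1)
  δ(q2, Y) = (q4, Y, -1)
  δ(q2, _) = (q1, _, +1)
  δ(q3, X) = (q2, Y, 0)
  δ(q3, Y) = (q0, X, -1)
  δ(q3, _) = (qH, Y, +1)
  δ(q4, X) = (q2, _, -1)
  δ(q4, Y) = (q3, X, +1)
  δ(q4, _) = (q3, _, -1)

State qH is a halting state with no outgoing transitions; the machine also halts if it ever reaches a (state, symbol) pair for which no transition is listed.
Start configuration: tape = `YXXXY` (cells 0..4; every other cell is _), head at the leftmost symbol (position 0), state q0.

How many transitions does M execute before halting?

state=q0 head=0 tape=_[Y]XXXY   (q0,Y)→(q0,Y,-1)
state=q0 head=-1 tape=[_]YXXXY   (q0,_)→(q1,_,+1)
state=q1 head=0 tape=_[Y]XXXY   (q1,Y)→(q0,X,0)
state=q0 head=0 tape=_[X]XXXY   (q0,X)→(q3,_,0)
state=q3 head=0 tape=_[_]XXXY   (q3,_)→(qH,Y,+1)
state=qH head=1 tape=_Y[X]XXY
M halts after 5 transitions.

5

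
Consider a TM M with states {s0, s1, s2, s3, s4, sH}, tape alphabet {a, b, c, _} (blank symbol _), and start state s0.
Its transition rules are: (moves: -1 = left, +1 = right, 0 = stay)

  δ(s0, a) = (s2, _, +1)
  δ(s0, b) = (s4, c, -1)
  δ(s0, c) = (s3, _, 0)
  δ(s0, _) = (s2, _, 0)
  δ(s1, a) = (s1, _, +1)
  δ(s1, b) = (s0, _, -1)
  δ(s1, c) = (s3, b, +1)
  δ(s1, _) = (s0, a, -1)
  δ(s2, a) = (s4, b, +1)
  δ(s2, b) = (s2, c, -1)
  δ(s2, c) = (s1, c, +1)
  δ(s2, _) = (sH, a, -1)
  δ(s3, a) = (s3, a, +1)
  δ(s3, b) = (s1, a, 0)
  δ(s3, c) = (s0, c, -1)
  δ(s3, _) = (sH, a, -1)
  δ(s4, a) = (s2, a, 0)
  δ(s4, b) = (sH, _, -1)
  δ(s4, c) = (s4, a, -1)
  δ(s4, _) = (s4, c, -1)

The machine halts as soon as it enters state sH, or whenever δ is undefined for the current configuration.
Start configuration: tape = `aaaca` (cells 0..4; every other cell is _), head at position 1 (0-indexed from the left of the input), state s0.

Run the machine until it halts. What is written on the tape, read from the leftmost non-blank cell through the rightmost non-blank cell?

s0 | a[a]aca   read a → write _, move +1, go to s2
s2 | a_[a]ca   read a → write b, move +1, go to s4
s4 | a_b[c]a   read c → write a, move -1, go to s4
s4 | a_[b]aa   read b → write _, move -1, go to sH
sH | a[_]_aa
The non-blank tape span at halt is a__aa.

a__aa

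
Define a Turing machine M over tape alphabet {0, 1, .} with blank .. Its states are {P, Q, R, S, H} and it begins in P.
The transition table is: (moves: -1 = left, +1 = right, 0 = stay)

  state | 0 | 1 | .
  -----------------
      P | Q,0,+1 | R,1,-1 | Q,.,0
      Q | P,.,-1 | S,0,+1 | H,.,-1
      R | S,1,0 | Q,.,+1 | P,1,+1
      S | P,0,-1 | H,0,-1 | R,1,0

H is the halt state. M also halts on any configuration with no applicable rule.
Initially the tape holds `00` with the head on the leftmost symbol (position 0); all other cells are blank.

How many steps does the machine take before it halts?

P | [0]0   read 0 → write 0, move +1, go to Q
Q | 0[0]   read 0 → write ., move -1, go to P
P | [0].   read 0 → write 0, move +1, go to Q
Q | 0[.]   read . → write ., move -1, go to H
H | [0].
M halts after 4 transitions.

4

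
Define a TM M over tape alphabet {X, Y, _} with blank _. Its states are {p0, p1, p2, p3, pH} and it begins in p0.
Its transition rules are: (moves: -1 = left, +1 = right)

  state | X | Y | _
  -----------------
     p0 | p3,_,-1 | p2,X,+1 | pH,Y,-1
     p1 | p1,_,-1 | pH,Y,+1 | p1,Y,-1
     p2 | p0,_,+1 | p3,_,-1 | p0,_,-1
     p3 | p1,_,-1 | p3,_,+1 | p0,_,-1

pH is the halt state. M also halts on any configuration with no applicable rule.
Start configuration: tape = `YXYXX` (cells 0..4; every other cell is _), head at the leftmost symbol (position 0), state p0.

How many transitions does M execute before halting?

p0 | ___[Y]XYXX   read Y → write X, move +1, go to p2
p2 | ___X[X]YXX   read X → write _, move +1, go to p0
p0 | ___X_[Y]XX   read Y → write X, move +1, go to p2
p2 | ___X_X[X]X   read X → write _, move +1, go to p0
p0 | ___X_X_[X]   read X → write _, move -1, go to p3
p3 | ___X_X[_]_   read _ → write _, move -1, go to p0
p0 | ___X_[X]__   read X → write _, move -1, go to p3
p3 | ___X[_]___   read _ → write _, move -1, go to p0
p0 | ___[X]____   read X → write _, move -1, go to p3
p3 | __[_]_____   read _ → write _, move -1, go to p0
p0 | _[_]______   read _ → write Y, move -1, go to pH
pH | [_]Y______
M halts after 11 transitions.

11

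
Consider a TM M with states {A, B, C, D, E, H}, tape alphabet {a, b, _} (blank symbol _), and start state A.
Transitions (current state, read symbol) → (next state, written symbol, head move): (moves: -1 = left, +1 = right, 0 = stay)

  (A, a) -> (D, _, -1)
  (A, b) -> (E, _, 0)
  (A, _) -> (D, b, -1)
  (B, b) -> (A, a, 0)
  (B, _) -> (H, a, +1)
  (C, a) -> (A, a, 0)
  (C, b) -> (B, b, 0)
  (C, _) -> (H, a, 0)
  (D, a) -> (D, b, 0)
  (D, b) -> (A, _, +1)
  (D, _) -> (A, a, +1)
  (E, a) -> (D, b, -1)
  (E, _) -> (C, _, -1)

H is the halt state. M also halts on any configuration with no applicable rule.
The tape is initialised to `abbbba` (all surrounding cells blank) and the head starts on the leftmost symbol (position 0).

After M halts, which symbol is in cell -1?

A | _[a]bbbba   read a → write _, move -1, go to D
D | [_]_bbbba   read _ → write a, move +1, go to A
A | a[_]bbbba   read _ → write b, move -1, go to D
D | [a]bbbbba   read a → write b, move 0, go to D
D | [b]bbbbba   read b → write _, move +1, go to A
A | _[b]bbbba   read b → write _, move 0, go to E
E | _[_]bbbba   read _ → write _, move -1, go to C
C | [_]_bbbba   read _ → write a, move 0, go to H
H | [a]_bbbba
Cell -1 holds a when M halts.

a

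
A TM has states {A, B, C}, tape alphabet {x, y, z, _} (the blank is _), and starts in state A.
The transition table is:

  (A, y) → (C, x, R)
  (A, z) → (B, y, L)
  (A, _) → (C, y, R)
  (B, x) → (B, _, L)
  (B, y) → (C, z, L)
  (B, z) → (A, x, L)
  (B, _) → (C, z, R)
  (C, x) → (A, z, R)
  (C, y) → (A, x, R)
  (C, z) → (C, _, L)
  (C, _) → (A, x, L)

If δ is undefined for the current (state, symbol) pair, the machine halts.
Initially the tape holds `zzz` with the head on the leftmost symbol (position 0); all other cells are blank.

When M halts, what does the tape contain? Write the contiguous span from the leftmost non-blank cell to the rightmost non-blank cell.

state=A head=0 tape=__[z]zz_   (A,z)→(B,y,L)
state=B head=-1 tape=_[_]yzz_   (B,_)→(C,z,R)
state=C head=0 tape=_z[y]zz_   (C,y)→(A,x,R)
state=A head=1 tape=_zx[z]z_   (A,z)→(B,y,L)
state=B head=0 tape=_z[x]yz_   (B,x)→(B,_,L)
state=B head=-1 tape=_[z]_yz_   (B,z)→(A,x,L)
state=A head=-2 tape=[_]x_yz_   (A,_)→(C,y,R)
state=C head=-1 tape=y[x]_yz_   (C,x)→(A,z,R)
state=A head=0 tape=yz[_]yz_   (A,_)→(C,y,R)
state=C head=1 tape=yzy[y]z_   (C,y)→(A,x,R)
state=A head=2 tape=yzyx[z]_   (A,z)→(B,y,L)
state=B head=1 tape=yzy[x]y_   (B,x)→(B,_,L)
state=B head=0 tape=yz[y]_y_   (B,y)→(C,z,L)
state=C head=-1 tape=y[z]z_y_   (C,z)→(C,_,L)
state=C head=-2 tape=[y]_z_y_   (C,y)→(A,x,R)
state=A head=-1 tape=x[_]z_y_   (A,_)→(C,y,R)
state=C head=0 tape=xy[z]_y_   (C,z)→(C,_,L)
state=C head=-1 tape=x[y]__y_   (C,y)→(A,x,R)
state=A head=0 tape=xx[_]_y_   (A,_)→(C,y,R)
state=C head=1 tape=xxy[_]y_   (C,_)→(A,x,L)
state=A head=0 tape=xx[y]xy_   (A,y)→(C,x,R)
state=C head=1 tape=xxx[x]y_   (C,x)→(A,z,R)
state=A head=2 tape=xxxz[y]_   (A,y)→(C,x,R)
state=C head=3 tape=xxxzx[_]   (C,_)→(A,x,L)
state=A head=2 tape=xxxz[x]x
The non-blank tape span at halt is xxxzxx.

xxxzxx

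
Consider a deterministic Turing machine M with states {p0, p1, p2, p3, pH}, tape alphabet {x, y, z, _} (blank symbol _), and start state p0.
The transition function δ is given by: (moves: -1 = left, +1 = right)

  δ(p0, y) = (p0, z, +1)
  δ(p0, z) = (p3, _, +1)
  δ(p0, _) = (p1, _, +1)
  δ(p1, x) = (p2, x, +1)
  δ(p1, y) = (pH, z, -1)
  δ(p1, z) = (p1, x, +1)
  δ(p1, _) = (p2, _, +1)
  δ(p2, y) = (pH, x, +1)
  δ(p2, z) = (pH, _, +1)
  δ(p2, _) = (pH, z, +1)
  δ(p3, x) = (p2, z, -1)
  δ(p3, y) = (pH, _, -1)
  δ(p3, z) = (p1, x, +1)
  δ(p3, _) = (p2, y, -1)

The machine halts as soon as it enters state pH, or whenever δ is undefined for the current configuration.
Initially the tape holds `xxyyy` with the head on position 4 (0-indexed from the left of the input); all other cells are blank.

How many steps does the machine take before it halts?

4

state=p0 head=4 tape=xxyy[y]____   (p0,y)→(p0,z,+1)
state=p0 head=5 tape=xxyyz[_]___   (p0,_)→(p1,_,+1)
state=p1 head=6 tape=xxyyz_[_]__   (p1,_)→(p2,_,+1)
state=p2 head=7 tape=xxyyz__[_]_   (p2,_)→(pH,z,+1)
state=pH head=8 tape=xxyyz__z[_]
M halts after 4 transitions.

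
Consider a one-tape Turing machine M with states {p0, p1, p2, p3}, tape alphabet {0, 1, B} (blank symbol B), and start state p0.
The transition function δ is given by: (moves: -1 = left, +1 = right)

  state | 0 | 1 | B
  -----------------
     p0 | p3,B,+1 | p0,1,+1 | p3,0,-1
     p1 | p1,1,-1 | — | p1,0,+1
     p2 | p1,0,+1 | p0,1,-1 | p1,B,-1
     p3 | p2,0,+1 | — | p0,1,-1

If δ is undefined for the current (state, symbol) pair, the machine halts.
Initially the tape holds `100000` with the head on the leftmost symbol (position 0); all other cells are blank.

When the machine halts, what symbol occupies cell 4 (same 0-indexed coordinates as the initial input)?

1

p0 | [1]00000   read 1 → write 1, move +1, go to p0
p0 | 1[0]0000   read 0 → write B, move +1, go to p3
p3 | 1B[0]000   read 0 → write 0, move +1, go to p2
p2 | 1B0[0]00   read 0 → write 0, move +1, go to p1
p1 | 1B00[0]0   read 0 → write 1, move -1, go to p1
p1 | 1B0[0]10   read 0 → write 1, move -1, go to p1
p1 | 1B[0]110   read 0 → write 1, move -1, go to p1
p1 | 1[B]1110   read B → write 0, move +1, go to p1
p1 | 10[1]110
Cell 4 holds 1 when M halts.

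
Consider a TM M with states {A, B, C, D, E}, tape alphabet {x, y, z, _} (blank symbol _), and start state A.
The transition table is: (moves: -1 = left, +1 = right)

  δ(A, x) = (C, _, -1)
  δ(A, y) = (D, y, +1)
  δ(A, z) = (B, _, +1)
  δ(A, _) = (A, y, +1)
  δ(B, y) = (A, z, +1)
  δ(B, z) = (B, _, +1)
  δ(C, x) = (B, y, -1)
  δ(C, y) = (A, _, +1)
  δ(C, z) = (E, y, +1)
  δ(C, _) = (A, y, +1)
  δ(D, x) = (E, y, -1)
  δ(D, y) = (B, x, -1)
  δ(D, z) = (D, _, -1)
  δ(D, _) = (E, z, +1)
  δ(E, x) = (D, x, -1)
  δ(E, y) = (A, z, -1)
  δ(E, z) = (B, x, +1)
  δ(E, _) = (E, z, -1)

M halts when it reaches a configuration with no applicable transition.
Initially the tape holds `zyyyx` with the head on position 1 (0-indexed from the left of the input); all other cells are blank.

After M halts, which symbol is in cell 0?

state=A head=1 tape=z[y]yyx_   (A,y)→(D,y,+1)
state=D head=2 tape=zy[y]yx_   (D,y)→(B,x,-1)
state=B head=1 tape=z[y]xyx_   (B,y)→(A,z,+1)
state=A head=2 tape=zz[x]yx_   (A,x)→(C,_,-1)
state=C head=1 tape=z[z]_yx_   (C,z)→(E,y,+1)
state=E head=2 tape=zy[_]yx_   (E,_)→(E,z,-1)
state=E head=1 tape=z[y]zyx_   (E,y)→(A,z,-1)
state=A head=0 tape=[z]zzyx_   (A,z)→(B,_,+1)
state=B head=1 tape=_[z]zyx_   (B,z)→(B,_,+1)
state=B head=2 tape=__[z]yx_   (B,z)→(B,_,+1)
state=B head=3 tape=___[y]x_   (B,y)→(A,z,+1)
state=A head=4 tape=___z[x]_   (A,x)→(C,_,-1)
state=C head=3 tape=___[z]__   (C,z)→(E,y,+1)
state=E head=4 tape=___y[_]_   (E,_)→(E,z,-1)
state=E head=3 tape=___[y]z_   (E,y)→(A,z,-1)
state=A head=2 tape=__[_]zz_   (A,_)→(A,y,+1)
state=A head=3 tape=__y[z]z_   (A,z)→(B,_,+1)
state=B head=4 tape=__y_[z]_   (B,z)→(B,_,+1)
state=B head=5 tape=__y__[_]
Cell 0 holds _ when M halts.

_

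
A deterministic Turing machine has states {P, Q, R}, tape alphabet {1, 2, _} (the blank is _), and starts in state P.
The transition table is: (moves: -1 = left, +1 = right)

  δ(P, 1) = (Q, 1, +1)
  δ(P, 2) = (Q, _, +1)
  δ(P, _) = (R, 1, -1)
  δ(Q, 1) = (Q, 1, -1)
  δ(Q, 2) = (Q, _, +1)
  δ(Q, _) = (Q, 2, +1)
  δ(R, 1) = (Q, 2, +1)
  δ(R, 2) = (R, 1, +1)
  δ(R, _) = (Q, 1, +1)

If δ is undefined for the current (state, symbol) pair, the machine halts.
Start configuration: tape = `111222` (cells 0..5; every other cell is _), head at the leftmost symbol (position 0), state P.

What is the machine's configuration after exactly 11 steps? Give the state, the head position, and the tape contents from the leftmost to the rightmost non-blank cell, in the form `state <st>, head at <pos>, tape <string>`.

P | _[1]11222   read 1 → write 1, move +1, go to Q
Q | _1[1]1222   read 1 → write 1, move -1, go to Q
Q | _[1]11222   read 1 → write 1, move -1, go to Q
Q | [_]111222   read _ → write 2, move +1, go to Q
Q | 2[1]11222   read 1 → write 1, move -1, go to Q
Q | [2]111222   read 2 → write _, move +1, go to Q
Q | _[1]11222   read 1 → write 1, move -1, go to Q
Q | [_]111222   read _ → write 2, move +1, go to Q
Q | 2[1]11222   read 1 → write 1, move -1, go to Q
Q | [2]111222   read 2 → write _, move +1, go to Q
Q | _[1]11222   read 1 → write 1, move -1, go to Q
Q | [_]111222
After 11 steps: state Q, head at -1, tape 111222.

state Q, head at -1, tape 111222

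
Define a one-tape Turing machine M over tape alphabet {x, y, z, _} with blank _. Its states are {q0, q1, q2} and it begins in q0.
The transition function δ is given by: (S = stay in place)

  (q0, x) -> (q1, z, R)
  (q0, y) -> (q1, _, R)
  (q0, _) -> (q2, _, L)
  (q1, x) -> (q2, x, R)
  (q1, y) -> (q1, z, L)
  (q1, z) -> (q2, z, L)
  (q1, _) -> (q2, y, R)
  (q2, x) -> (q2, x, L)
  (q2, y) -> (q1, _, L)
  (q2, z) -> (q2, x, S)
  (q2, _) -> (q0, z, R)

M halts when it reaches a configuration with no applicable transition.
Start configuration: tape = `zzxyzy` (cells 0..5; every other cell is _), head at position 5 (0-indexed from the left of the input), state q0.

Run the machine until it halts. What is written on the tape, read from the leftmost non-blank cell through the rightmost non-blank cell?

zzxzz_xz_x

state=q0 head=5 tape=zzxyz[y]_____   (q0,y)→(q1,_,R)
state=q1 head=6 tape=zzxyz_[_]____   (q1,_)→(q2,y,R)
state=q2 head=7 tape=zzxyz_y[_]___   (q2,_)→(q0,z,R)
state=q0 head=8 tape=zzxyz_yz[_]__   (q0,_)→(q2,_,L)
state=q2 head=7 tape=zzxyz_y[z]___   (q2,z)→(q2,x,S)
state=q2 head=7 tape=zzxyz_y[x]___   (q2,x)→(q2,x,L)
state=q2 head=6 tape=zzxyz_[y]x___   (q2,y)→(q1,_,L)
state=q1 head=5 tape=zzxyz[_]_x___   (q1,_)→(q2,y,R)
state=q2 head=6 tape=zzxyzy[_]x___   (q2,_)→(q0,z,R)
state=q0 head=7 tape=zzxyzyz[x]___   (q0,x)→(q1,z,R)
state=q1 head=8 tape=zzxyzyzz[_]__   (q1,_)→(q2,y,R)
state=q2 head=9 tape=zzxyzyzzy[_]_   (q2,_)→(q0,z,R)
state=q0 head=10 tape=zzxyzyzzyz[_]   (q0,_)→(q2,_,L)
state=q2 head=9 tape=zzxyzyzzy[z]_   (q2,z)→(q2,x,S)
state=q2 head=9 tape=zzxyzyzzy[x]_   (q2,x)→(q2,x,L)
state=q2 head=8 tape=zzxyzyzz[y]x_   (q2,y)→(q1,_,L)
state=q1 head=7 tape=zzxyzyz[z]_x_   (q1,z)→(q2,z,L)
state=q2 head=6 tape=zzxyzy[z]z_x_   (q2,z)→(q2,x,S)
state=q2 head=6 tape=zzxyzy[x]z_x_   (q2,x)→(q2,x,L)
state=q2 head=5 tape=zzxyz[y]xz_x_   (q2,y)→(q1,_,L)
state=q1 head=4 tape=zzxy[z]_xz_x_   (q1,z)→(q2,z,L)
state=q2 head=3 tape=zzx[y]z_xz_x_   (q2,y)→(q1,_,L)
state=q1 head=2 tape=zz[x]_z_xz_x_   (q1,x)→(q2,x,R)
state=q2 head=3 tape=zzx[_]z_xz_x_   (q2,_)→(q0,z,R)
state=q0 head=4 tape=zzxz[z]_xz_x_
The non-blank tape span at halt is zzxzz_xz_x.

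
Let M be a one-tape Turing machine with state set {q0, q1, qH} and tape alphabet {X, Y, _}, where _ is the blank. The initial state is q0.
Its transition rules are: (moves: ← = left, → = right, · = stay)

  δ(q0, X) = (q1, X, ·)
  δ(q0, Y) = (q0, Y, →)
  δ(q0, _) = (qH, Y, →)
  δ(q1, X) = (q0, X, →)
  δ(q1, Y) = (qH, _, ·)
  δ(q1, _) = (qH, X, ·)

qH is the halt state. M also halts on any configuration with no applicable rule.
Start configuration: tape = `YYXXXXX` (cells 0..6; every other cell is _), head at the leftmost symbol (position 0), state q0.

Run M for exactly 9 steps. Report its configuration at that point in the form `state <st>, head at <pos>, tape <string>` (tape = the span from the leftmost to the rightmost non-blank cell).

state q1, head at 5, tape YYXXXXX

q0 | [Y]YXXXXX   read Y → write Y, move →, go to q0
q0 | Y[Y]XXXXX   read Y → write Y, move →, go to q0
q0 | YY[X]XXXX   read X → write X, move ·, go to q1
q1 | YY[X]XXXX   read X → write X, move →, go to q0
q0 | YYX[X]XXX   read X → write X, move ·, go to q1
q1 | YYX[X]XXX   read X → write X, move →, go to q0
q0 | YYXX[X]XX   read X → write X, move ·, go to q1
q1 | YYXX[X]XX   read X → write X, move →, go to q0
q0 | YYXXX[X]X   read X → write X, move ·, go to q1
q1 | YYXXX[X]X
After 9 steps: state q1, head at 5, tape YYXXXXX.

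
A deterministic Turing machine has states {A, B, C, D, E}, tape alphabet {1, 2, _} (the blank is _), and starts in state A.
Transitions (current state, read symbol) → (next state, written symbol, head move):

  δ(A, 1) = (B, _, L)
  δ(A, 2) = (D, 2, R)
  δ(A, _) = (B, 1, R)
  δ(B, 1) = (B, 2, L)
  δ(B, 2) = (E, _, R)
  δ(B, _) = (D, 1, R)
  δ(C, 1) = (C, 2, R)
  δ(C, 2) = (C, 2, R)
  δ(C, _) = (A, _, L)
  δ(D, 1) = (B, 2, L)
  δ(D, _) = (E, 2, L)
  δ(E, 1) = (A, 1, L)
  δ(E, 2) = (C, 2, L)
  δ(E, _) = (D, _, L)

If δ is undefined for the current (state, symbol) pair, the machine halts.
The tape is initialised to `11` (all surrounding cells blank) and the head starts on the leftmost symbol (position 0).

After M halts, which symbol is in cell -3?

1

state=A head=0 tape=___[1]1   (A,1)→(B,_,L)
state=B head=-1 tape=__[_]_1   (B,_)→(D,1,R)
state=D head=0 tape=__1[_]1   (D,_)→(E,2,L)
state=E head=-1 tape=__[1]21   (E,1)→(A,1,L)
state=A head=-2 tape=_[_]121   (A,_)→(B,1,R)
state=B head=-1 tape=_1[1]21   (B,1)→(B,2,L)
state=B head=-2 tape=_[1]221   (B,1)→(B,2,L)
state=B head=-3 tape=[_]2221   (B,_)→(D,1,R)
state=D head=-2 tape=1[2]221
Cell -3 holds 1 when M halts.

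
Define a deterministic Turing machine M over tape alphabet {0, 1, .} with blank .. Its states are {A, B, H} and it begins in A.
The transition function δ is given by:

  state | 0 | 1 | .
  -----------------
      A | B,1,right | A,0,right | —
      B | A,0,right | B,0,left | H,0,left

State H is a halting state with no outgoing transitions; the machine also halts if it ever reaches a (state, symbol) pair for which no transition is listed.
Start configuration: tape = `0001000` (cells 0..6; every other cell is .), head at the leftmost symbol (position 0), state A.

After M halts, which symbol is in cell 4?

1

state=A head=0 tape=[0]001000.   (A,0)→(B,1,right)
state=B head=1 tape=1[0]01000.   (B,0)→(A,0,right)
state=A head=2 tape=10[0]1000.   (A,0)→(B,1,right)
state=B head=3 tape=101[1]000.   (B,1)→(B,0,left)
state=B head=2 tape=10[1]0000.   (B,1)→(B,0,left)
state=B head=1 tape=1[0]00000.   (B,0)→(A,0,right)
state=A head=2 tape=10[0]0000.   (A,0)→(B,1,right)
state=B head=3 tape=101[0]000.   (B,0)→(A,0,right)
state=A head=4 tape=1010[0]00.   (A,0)→(B,1,right)
state=B head=5 tape=10101[0]0.   (B,0)→(A,0,right)
state=A head=6 tape=101010[0].   (A,0)→(B,1,right)
state=B head=7 tape=1010101[.]   (B,.)→(H,0,left)
state=H head=6 tape=101010[1]0
Cell 4 holds 1 when M halts.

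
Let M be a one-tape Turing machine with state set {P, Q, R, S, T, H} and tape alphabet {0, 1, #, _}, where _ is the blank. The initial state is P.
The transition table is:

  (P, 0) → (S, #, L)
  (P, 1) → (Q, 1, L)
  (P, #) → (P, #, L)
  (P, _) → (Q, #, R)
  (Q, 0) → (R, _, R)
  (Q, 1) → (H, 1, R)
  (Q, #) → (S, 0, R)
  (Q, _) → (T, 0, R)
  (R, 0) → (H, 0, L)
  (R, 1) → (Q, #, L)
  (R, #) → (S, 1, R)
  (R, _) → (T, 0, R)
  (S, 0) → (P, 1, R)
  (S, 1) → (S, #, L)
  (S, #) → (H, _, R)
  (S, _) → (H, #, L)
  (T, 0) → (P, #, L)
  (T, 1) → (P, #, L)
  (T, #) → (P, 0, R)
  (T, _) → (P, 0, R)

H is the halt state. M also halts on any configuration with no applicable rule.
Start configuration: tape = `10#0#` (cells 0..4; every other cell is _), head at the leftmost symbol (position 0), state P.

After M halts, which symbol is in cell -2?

#

state=P head=0 tape=___[1]0#0#   (P,1)→(Q,1,L)
state=Q head=-1 tape=__[_]10#0#   (Q,_)→(T,0,R)
state=T head=0 tape=__0[1]0#0#   (T,1)→(P,#,L)
state=P head=-1 tape=__[0]#0#0#   (P,0)→(S,#,L)
state=S head=-2 tape=_[_]##0#0#   (S,_)→(H,#,L)
state=H head=-3 tape=[_]###0#0#
Cell -2 holds # when M halts.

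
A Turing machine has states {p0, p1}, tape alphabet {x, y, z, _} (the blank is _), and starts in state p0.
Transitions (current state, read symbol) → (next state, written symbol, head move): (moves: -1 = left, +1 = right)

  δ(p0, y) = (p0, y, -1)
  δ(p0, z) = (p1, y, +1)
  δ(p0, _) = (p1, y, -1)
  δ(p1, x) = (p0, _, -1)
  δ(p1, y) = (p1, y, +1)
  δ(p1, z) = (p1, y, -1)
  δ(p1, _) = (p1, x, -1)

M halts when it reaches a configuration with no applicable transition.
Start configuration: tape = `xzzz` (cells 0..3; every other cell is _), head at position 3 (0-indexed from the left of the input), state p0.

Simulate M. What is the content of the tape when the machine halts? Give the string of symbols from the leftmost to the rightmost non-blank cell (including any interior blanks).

p0 | xzz[z]_   read z → write y, move +1, go to p1
p1 | xzzy[_]   read _ → write x, move -1, go to p1
p1 | xzz[y]x   read y → write y, move +1, go to p1
p1 | xzzy[x]   read x → write _, move -1, go to p0
p0 | xzz[y]_   read y → write y, move -1, go to p0
p0 | xz[z]y_   read z → write y, move +1, go to p1
p1 | xzy[y]_   read y → write y, move +1, go to p1
p1 | xzyy[_]   read _ → write x, move -1, go to p1
p1 | xzy[y]x   read y → write y, move +1, go to p1
p1 | xzyy[x]   read x → write _, move -1, go to p0
p0 | xzy[y]_   read y → write y, move -1, go to p0
p0 | xz[y]y_   read y → write y, move -1, go to p0
p0 | x[z]yy_   read z → write y, move +1, go to p1
p1 | xy[y]y_   read y → write y, move +1, go to p1
p1 | xyy[y]_   read y → write y, move +1, go to p1
p1 | xyyy[_]   read _ → write x, move -1, go to p1
p1 | xyy[y]x   read y → write y, move +1, go to p1
p1 | xyyy[x]   read x → write _, move -1, go to p0
p0 | xyy[y]_   read y → write y, move -1, go to p0
p0 | xy[y]y_   read y → write y, move -1, go to p0
p0 | x[y]yy_   read y → write y, move -1, go to p0
p0 | [x]yyy_
The non-blank tape span at halt is xyyy.

xyyy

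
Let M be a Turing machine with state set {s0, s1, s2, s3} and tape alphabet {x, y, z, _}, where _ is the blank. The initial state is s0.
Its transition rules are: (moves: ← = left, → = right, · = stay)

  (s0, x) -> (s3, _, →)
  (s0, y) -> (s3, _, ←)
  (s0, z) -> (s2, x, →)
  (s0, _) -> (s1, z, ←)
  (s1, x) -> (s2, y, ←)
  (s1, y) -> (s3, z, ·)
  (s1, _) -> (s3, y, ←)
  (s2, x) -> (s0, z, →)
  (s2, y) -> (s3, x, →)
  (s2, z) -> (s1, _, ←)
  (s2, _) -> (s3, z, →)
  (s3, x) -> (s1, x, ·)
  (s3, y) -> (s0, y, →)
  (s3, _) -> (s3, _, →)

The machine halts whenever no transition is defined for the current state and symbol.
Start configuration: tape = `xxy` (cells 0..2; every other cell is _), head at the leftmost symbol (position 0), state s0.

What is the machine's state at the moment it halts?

s3

s0 | [x]xy   read x → write _, move →, go to s3
s3 | _[x]y   read x → write x, move ·, go to s1
s1 | _[x]y   read x → write y, move ←, go to s2
s2 | [_]yy   read _ → write z, move →, go to s3
s3 | z[y]y   read y → write y, move →, go to s0
s0 | zy[y]   read y → write _, move ←, go to s3
s3 | z[y]_   read y → write y, move →, go to s0
s0 | zy[_]   read _ → write z, move ←, go to s1
s1 | z[y]z   read y → write z, move ·, go to s3
s3 | z[z]z
No transition is defined for (s3, z); M halts in state s3.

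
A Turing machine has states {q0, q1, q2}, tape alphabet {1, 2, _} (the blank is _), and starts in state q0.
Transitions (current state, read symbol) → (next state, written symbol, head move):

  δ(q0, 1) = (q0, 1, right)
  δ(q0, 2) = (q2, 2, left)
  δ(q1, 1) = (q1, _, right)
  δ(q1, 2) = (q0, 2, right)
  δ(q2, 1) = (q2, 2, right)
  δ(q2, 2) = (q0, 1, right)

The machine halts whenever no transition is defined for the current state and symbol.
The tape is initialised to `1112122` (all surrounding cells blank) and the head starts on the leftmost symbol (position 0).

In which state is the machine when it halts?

state=q0 head=0 tape=[1]112122_   (q0,1)→(q0,1,right)
state=q0 head=1 tape=1[1]12122_   (q0,1)→(q0,1,right)
state=q0 head=2 tape=11[1]2122_   (q0,1)→(q0,1,right)
state=q0 head=3 tape=111[2]122_   (q0,2)→(q2,2,left)
state=q2 head=2 tape=11[1]2122_   (q2,1)→(q2,2,right)
state=q2 head=3 tape=112[2]122_   (q2,2)→(q0,1,right)
state=q0 head=4 tape=1121[1]22_   (q0,1)→(q0,1,right)
state=q0 head=5 tape=11211[2]2_   (q0,2)→(q2,2,left)
state=q2 head=4 tape=1121[1]22_   (q2,1)→(q2,2,right)
state=q2 head=5 tape=11212[2]2_   (q2,2)→(q0,1,right)
state=q0 head=6 tape=112121[2]_   (q0,2)→(q2,2,left)
state=q2 head=5 tape=11212[1]2_   (q2,1)→(q2,2,right)
state=q2 head=6 tape=112122[2]_   (q2,2)→(q0,1,right)
state=q0 head=7 tape=1121221[_]
No transition is defined for (q0, _); M halts in state q0.

q0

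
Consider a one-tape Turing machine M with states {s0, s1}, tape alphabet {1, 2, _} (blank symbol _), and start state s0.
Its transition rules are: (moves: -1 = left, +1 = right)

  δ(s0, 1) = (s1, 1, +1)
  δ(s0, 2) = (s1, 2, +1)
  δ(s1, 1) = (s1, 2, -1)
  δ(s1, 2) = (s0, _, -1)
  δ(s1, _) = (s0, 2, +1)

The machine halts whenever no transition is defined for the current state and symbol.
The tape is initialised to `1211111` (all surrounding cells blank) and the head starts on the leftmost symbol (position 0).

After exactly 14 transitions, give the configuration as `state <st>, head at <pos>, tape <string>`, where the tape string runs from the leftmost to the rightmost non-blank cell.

s0 | [1]211111   read 1 → write 1, move +1, go to s1
s1 | 1[2]11111   read 2 → write _, move -1, go to s0
s0 | [1]_11111   read 1 → write 1, move +1, go to s1
s1 | 1[_]11111   read _ → write 2, move +1, go to s0
s0 | 12[1]1111   read 1 → write 1, move +1, go to s1
s1 | 121[1]111   read 1 → write 2, move -1, go to s1
s1 | 12[1]2111   read 1 → write 2, move -1, go to s1
s1 | 1[2]22111   read 2 → write _, move -1, go to s0
s0 | [1]_22111   read 1 → write 1, move +1, go to s1
s1 | 1[_]22111   read _ → write 2, move +1, go to s0
s0 | 12[2]2111   read 2 → write 2, move +1, go to s1
s1 | 122[2]111   read 2 → write _, move -1, go to s0
s0 | 12[2]_111   read 2 → write 2, move +1, go to s1
s1 | 122[_]111   read _ → write 2, move +1, go to s0
s0 | 1222[1]11
After 14 steps: state s0, head at 4, tape 1222111.

state s0, head at 4, tape 1222111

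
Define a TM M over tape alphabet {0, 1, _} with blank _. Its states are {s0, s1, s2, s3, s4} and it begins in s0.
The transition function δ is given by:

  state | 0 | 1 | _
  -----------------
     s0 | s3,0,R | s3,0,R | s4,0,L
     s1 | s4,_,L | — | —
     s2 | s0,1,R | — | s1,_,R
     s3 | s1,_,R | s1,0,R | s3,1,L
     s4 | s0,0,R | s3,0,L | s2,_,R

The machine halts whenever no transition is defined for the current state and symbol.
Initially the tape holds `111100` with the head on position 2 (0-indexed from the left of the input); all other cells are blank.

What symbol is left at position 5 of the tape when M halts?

s0 | 11[1]100_   read 1 → write 0, move R, go to s3
s3 | 110[1]00_   read 1 → write 0, move R, go to s1
s1 | 1100[0]0_   read 0 → write _, move L, go to s4
s4 | 110[0]_0_   read 0 → write 0, move R, go to s0
s0 | 1100[_]0_   read _ → write 0, move L, go to s4
s4 | 110[0]00_   read 0 → write 0, move R, go to s0
s0 | 1100[0]0_   read 0 → write 0, move R, go to s3
s3 | 11000[0]_   read 0 → write _, move R, go to s1
s1 | 11000_[_]
Cell 5 holds _ when M halts.

_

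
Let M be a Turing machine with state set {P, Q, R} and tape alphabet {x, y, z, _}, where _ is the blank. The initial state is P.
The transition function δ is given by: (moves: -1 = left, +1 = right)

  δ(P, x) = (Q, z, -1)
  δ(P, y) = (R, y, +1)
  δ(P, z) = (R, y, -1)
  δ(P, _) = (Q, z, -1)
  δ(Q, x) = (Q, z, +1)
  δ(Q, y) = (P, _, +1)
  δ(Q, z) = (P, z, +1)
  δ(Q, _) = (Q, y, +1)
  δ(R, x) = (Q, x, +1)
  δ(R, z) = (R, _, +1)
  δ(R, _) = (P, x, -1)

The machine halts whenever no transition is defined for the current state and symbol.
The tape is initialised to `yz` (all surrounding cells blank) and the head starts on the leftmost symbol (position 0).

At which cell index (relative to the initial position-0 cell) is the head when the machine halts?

0

state=P head=0 tape=__[y]z_   (P,y)→(R,y,+1)
state=R head=1 tape=__y[z]_   (R,z)→(R,_,+1)
state=R head=2 tape=__y_[_]   (R,_)→(P,x,-1)
state=P head=1 tape=__y[_]x   (P,_)→(Q,z,-1)
state=Q head=0 tape=__[y]zx   (Q,y)→(P,_,+1)
state=P head=1 tape=___[z]x   (P,z)→(R,y,-1)
state=R head=0 tape=__[_]yx   (R,_)→(P,x,-1)
state=P head=-1 tape=_[_]xyx   (P,_)→(Q,z,-1)
state=Q head=-2 tape=[_]zxyx   (Q,_)→(Q,y,+1)
state=Q head=-1 tape=y[z]xyx   (Q,z)→(P,z,+1)
state=P head=0 tape=yz[x]yx   (P,x)→(Q,z,-1)
state=Q head=-1 tape=y[z]zyx   (Q,z)→(P,z,+1)
state=P head=0 tape=yz[z]yx   (P,z)→(R,y,-1)
state=R head=-1 tape=y[z]yyx   (R,z)→(R,_,+1)
state=R head=0 tape=y_[y]yx
At halt the head is at cell 0.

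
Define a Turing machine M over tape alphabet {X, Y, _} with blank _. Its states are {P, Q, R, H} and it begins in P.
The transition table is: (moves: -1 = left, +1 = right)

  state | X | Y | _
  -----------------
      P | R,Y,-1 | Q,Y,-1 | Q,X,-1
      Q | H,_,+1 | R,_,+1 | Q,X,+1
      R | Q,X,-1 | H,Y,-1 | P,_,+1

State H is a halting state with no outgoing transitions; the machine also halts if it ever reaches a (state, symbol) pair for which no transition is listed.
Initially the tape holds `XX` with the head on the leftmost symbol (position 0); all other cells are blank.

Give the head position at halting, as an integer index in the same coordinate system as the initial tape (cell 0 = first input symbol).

2

state=P head=0 tape=_[X]X_   (P,X)→(R,Y,-1)
state=R head=-1 tape=[_]YX_   (R,_)→(P,_,+1)
state=P head=0 tape=_[Y]X_   (P,Y)→(Q,Y,-1)
state=Q head=-1 tape=[_]YX_   (Q,_)→(Q,X,+1)
state=Q head=0 tape=X[Y]X_   (Q,Y)→(R,_,+1)
state=R head=1 tape=X_[X]_   (R,X)→(Q,X,-1)
state=Q head=0 tape=X[_]X_   (Q,_)→(Q,X,+1)
state=Q head=1 tape=XX[X]_   (Q,X)→(H,_,+1)
state=H head=2 tape=XX_[_]
At halt the head is at cell 2.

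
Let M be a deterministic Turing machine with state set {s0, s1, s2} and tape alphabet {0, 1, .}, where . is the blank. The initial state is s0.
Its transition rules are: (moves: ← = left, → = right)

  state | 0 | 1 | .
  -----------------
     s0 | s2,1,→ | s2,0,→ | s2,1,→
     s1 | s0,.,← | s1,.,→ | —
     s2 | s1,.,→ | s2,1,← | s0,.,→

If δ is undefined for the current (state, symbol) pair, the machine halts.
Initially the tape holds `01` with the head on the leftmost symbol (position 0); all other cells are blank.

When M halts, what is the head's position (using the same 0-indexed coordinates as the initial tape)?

state=s0 head=0 tape=.[0]1.   (s0,0)→(s2,1,→)
state=s2 head=1 tape=.1[1].   (s2,1)→(s2,1,←)
state=s2 head=0 tape=.[1]1.   (s2,1)→(s2,1,←)
state=s2 head=-1 tape=[.]11.   (s2,.)→(s0,.,→)
state=s0 head=0 tape=.[1]1.   (s0,1)→(s2,0,→)
state=s2 head=1 tape=.0[1].   (s2,1)→(s2,1,←)
state=s2 head=0 tape=.[0]1.   (s2,0)→(s1,.,→)
state=s1 head=1 tape=..[1].   (s1,1)→(s1,.,→)
state=s1 head=2 tape=...[.]
At halt the head is at cell 2.

2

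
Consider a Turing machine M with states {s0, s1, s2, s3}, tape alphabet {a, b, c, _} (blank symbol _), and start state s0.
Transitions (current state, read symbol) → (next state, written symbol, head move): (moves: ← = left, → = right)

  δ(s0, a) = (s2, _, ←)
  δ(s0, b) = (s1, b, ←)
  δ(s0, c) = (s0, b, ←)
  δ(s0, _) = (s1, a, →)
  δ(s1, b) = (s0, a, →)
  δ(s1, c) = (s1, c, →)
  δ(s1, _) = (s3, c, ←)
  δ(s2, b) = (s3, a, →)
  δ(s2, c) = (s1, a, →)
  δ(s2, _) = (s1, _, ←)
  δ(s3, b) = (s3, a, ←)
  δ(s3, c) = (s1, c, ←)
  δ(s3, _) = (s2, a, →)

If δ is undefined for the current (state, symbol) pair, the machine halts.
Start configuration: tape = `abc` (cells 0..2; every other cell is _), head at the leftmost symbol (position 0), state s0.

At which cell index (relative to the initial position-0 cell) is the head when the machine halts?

-2

state=s0 head=0 tape=___[a]bc   (s0,a)→(s2,_,←)
state=s2 head=-1 tape=__[_]_bc   (s2,_)→(s1,_,←)
state=s1 head=-2 tape=_[_]__bc   (s1,_)→(s3,c,←)
state=s3 head=-3 tape=[_]c__bc   (s3,_)→(s2,a,→)
state=s2 head=-2 tape=a[c]__bc   (s2,c)→(s1,a,→)
state=s1 head=-1 tape=aa[_]_bc   (s1,_)→(s3,c,←)
state=s3 head=-2 tape=a[a]c_bc
At halt the head is at cell -2.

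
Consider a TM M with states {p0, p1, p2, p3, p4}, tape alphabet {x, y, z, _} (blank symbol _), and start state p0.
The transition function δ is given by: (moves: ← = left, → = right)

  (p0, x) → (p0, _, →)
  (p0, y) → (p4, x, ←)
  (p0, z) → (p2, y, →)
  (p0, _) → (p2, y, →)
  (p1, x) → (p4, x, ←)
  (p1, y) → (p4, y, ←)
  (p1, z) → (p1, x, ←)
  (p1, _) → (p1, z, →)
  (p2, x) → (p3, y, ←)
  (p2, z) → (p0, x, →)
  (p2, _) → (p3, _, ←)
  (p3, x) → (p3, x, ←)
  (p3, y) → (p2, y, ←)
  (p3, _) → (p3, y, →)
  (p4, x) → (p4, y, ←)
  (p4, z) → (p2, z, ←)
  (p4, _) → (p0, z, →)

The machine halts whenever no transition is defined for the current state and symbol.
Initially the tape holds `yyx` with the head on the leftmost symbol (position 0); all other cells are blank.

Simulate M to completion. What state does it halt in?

state=p0 head=0 tape=_[y]yx__   (p0,y)→(p4,x,←)
state=p4 head=-1 tape=[_]xyx__   (p4,_)→(p0,z,→)
state=p0 head=0 tape=z[x]yx__   (p0,x)→(p0,_,→)
state=p0 head=1 tape=z_[y]x__   (p0,y)→(p4,x,←)
state=p4 head=0 tape=z[_]xx__   (p4,_)→(p0,z,→)
state=p0 head=1 tape=zz[x]x__   (p0,x)→(p0,_,→)
state=p0 head=2 tape=zz_[x]__   (p0,x)→(p0,_,→)
state=p0 head=3 tape=zz__[_]_   (p0,_)→(p2,y,→)
state=p2 head=4 tape=zz__y[_]   (p2,_)→(p3,_,←)
state=p3 head=3 tape=zz__[y]_   (p3,y)→(p2,y,←)
state=p2 head=2 tape=zz_[_]y_   (p2,_)→(p3,_,←)
state=p3 head=1 tape=zz[_]_y_   (p3,_)→(p3,y,→)
state=p3 head=2 tape=zzy[_]y_   (p3,_)→(p3,y,→)
state=p3 head=3 tape=zzyy[y]_   (p3,y)→(p2,y,←)
state=p2 head=2 tape=zzy[y]y_
No transition is defined for (p2, y); M halts in state p2.

p2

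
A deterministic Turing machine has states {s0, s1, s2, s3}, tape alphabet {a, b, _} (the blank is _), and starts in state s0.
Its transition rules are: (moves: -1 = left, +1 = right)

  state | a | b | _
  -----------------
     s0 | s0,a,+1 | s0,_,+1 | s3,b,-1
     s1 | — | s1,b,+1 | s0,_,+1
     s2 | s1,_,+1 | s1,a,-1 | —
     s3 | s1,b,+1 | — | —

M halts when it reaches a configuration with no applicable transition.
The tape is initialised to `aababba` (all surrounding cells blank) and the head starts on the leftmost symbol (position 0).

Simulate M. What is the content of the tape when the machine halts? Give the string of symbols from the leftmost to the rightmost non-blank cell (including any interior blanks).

s0 | [a]ababba___   read a → write a, move +1, go to s0
s0 | a[a]babba___   read a → write a, move +1, go to s0
s0 | aa[b]abba___   read b → write _, move +1, go to s0
s0 | aa_[a]bba___   read a → write a, move +1, go to s0
s0 | aa_a[b]ba___   read b → write _, move +1, go to s0
s0 | aa_a_[b]a___   read b → write _, move +1, go to s0
s0 | aa_a__[a]___   read a → write a, move +1, go to s0
s0 | aa_a__a[_]__   read _ → write b, move -1, go to s3
s3 | aa_a__[a]b__   read a → write b, move +1, go to s1
s1 | aa_a__b[b]__   read b → write b, move +1, go to s1
s1 | aa_a__bb[_]_   read _ → write _, move +1, go to s0
s0 | aa_a__bb_[_]   read _ → write b, move -1, go to s3
s3 | aa_a__bb[_]b
The non-blank tape span at halt is aa_a__bb_b.

aa_a__bb_b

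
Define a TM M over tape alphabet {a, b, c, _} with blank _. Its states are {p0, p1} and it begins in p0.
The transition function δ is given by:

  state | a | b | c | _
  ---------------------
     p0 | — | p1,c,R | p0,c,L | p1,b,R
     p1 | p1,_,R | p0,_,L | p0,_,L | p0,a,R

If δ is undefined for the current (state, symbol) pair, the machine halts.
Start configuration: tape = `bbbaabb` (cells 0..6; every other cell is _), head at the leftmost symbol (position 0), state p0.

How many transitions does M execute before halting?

11

state=p0 head=0 tape=_[b]bbaabb   (p0,b)→(p1,c,R)
state=p1 head=1 tape=_c[b]baabb   (p1,b)→(p0,_,L)
state=p0 head=0 tape=_[c]_baabb   (p0,c)→(p0,c,L)
state=p0 head=-1 tape=[_]c_baabb   (p0,_)→(p1,b,R)
state=p1 head=0 tape=b[c]_baabb   (p1,c)→(p0,_,L)
state=p0 head=-1 tape=[b]__baabb   (p0,b)→(p1,c,R)
state=p1 head=0 tape=c[_]_baabb   (p1,_)→(p0,a,R)
state=p0 head=1 tape=ca[_]baabb   (p0,_)→(p1,b,R)
state=p1 head=2 tape=cab[b]aabb   (p1,b)→(p0,_,L)
state=p0 head=1 tape=ca[b]_aabb   (p0,b)→(p1,c,R)
state=p1 head=2 tape=cac[_]aabb   (p1,_)→(p0,a,R)
state=p0 head=3 tape=caca[a]abb
M halts after 11 transitions.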